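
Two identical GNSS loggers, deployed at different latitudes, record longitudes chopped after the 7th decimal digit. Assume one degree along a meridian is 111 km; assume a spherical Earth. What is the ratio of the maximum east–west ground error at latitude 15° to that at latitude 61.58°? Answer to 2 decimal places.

Truncating at 7 decimal places can drop up to a full unit in the last place, so the longitude may be off by as much as 1e-07°.
At 15°: 1e-07° × 111000 × cos 15° = 1e-07 × 111000 × 0.9659 ≈ 0.010722 m.
Error at 61.58° = 1e-07° × 111000 × cos 61.58° ≈ 0.0111 × 0.4759 = 0.0052828 m.
Ratio: 0.010722 / 0.0052828 = cos 15° / cos 61.58° ≈ 2.0295.

2.03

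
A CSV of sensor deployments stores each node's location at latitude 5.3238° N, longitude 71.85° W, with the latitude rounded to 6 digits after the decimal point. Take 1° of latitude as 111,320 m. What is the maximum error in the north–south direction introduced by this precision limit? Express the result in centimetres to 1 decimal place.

5.6 centimetres

Rounding to 6 decimal places leaves the latitude within ±5e-07° of the true value.
Along the meridian that is 5e-07° × 111320 m/° = 0.05566 m.
That is 0.05566 m = 5.566 cm.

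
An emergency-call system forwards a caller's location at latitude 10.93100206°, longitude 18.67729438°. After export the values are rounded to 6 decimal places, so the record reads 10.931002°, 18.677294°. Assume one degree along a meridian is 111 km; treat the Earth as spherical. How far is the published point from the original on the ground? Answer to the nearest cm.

4 cm

The latitude changed by +0.00000006° and the longitude by +0.00000038°.
North–south shift: 0.00000006 × 111000 = 0.00666 m.
East–west at this latitude: 0.00000038° × 111000 × cos 10.931° ≈ 0.00000038 × 108986 = 0.0414147 m.
Combined displacement = (0.00666² + 0.0414147²)^½ ≈ 0.0419468 m.
That is 0.0419468 m = 4.1947 cm.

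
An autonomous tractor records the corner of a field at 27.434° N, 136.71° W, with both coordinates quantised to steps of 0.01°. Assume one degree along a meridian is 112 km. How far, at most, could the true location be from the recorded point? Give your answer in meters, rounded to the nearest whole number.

With a 0.01° grid the true value lies within half a step, ±0.01°/2 = ±0.005°, of the stored one.
N–S: 0.005° × 112000 m/° = 560 m.
Longitude error → 0.005 × 112000 × cos 27.434° = 0.005 × 112000 × 0.8875 ≈ 497.024 m.
The two errors are perpendicular, so the maximum displacement is √(560² + 497.024²) ≈ 748.754 m.

749 meters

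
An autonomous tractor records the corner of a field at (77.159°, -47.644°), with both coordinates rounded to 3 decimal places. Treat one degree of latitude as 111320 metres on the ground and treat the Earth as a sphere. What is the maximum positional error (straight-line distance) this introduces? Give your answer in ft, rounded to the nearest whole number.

Rounding to 3 decimal places leaves each coordinate within ±0.0005° of the true value.
North–south component: 0.0005° × 111320 = 55.66 m.
Longitude error → 0.0005 × 111320 × cos 77.159° = 0.0005 × 111320 × 0.2222 ≈ 12.3702 m.
The two errors are perpendicular, so the maximum displacement is √(55.66² + 12.3702²) ≈ 57.0181 m.
Converting: 57.0181 m × 3.2808 ft/m ≈ 187.07 ft.

187 ft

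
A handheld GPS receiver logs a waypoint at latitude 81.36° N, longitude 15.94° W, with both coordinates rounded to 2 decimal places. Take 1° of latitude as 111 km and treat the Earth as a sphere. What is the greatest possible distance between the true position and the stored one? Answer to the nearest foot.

Rounding to 2 decimal places leaves each coordinate within ±0.005° of the true value.
Latitude error → 0.005 × 111000 = 555 m along the meridian.
E–W at 81.36°: 0.005° × 111000 × cos 81.36° = 0.005 × 111000 × 0.1502 ≈ 83.3752 m.
Combining orthogonally: (555² + 83.3752²)^½ ≈ 561.228 m.
Converting: 561.228 m × 3.2808 ft/m ≈ 1841.3 ft.

1841 feet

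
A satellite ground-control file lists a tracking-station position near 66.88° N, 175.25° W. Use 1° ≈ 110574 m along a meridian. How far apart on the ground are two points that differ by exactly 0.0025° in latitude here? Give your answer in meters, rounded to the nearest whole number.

0.0025° × 110574 m/° = 276.435 m.

276 meters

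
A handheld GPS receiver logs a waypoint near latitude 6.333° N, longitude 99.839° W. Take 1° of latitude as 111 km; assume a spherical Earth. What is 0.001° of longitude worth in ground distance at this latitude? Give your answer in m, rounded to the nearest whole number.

110 m

One degree of longitude here spans 111000 × cos 6.333° = 111000 × 0.9939 ≈ 110323 m; 0.001° of that is 110.323 m.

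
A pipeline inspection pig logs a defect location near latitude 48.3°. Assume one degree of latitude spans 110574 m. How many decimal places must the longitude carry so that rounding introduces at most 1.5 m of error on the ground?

At 48.3° one degree of longitude covers 110574 × cos 48.3° ≈ 110574 × 0.6652 ≈ 73557.2 m.
With N decimal places the half-ulp bound is 0.5·10⁻ᴺ°, or 0.5·10⁻ᴺ × 73557.2 m on the ground.
Setting 36778.6 × 10⁻ᴺ ≤ 1.5 gives 10ᴺ ≥ 2.452e+04, i.e. N ≥ 4.39.
So 5 decimal places suffice (0.368 m); 4 would allow up to 3.68 m.

5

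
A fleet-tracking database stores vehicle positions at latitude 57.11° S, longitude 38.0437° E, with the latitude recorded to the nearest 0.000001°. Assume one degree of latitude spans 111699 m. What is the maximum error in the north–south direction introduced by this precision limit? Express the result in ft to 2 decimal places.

0.18 ft

Rounding to 6 decimal places leaves the latitude within ±5e-07° of the true value.
North–south distance: 5e-07° × 111699 m/° = 0.0558495 m.
In feet: 0.0558495 m ÷ 0.3048 ≈ 0.18323 ft.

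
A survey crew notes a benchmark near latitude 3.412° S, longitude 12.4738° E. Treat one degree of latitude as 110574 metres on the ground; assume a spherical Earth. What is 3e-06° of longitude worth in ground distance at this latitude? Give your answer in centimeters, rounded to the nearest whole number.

3e-06° of longitude at 3.412° is 3e-06 × 110574 × cos 3.412° ≈ 3e-06 × 110378 = 0.331134 m.
That is 0.331134 m = 33.113 cm.

33 centimeters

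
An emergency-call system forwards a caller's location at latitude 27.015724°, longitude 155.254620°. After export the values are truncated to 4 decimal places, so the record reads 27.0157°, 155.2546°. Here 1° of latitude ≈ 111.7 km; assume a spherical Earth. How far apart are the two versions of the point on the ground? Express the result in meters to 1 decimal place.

3.3 meters

The latitude changed by +0.000024° and the longitude by +0.000020°.
N–S: 0.000024° × 111700 m/° = 2.6808 m.
E–W at 27.0157°: 0.000020° × 111700 × cos 27.0157° = 0.000020 × 111700 × 0.8909 ≈ 1.99023 m.
Hypotenuse of the two orthogonal shifts: √(2.6808² + 1.99023²) = 3.33882 m.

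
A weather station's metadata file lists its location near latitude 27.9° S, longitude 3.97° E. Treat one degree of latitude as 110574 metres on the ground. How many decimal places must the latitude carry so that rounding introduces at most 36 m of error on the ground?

One degree of latitude covers 110574 m.
N decimal places → at most half a unit in the last place, 0.5 × 10⁻ᴺ° = 110574/2 × 10⁻ᴺ m.
Setting 55287 × 10⁻ᴺ ≤ 36 gives 10ᴺ ≥ 1536, i.e. N ≥ 3.19.
N = 3 would give 55.3 m (too coarse); N = 4 gives 5.53 m ≤ 36 m.

4 decimal places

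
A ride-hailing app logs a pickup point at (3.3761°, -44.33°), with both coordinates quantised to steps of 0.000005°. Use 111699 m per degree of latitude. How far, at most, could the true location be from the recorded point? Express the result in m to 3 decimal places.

With a 0.000005° grid the true value lies within half a step, ±0.000005°/2 = ±2.5e-06°, of the stored one.
Latitude error → 2.5e-06 × 111699 = 0.279247 m along the meridian.
Longitude error → 2.5e-06 × 111699 × cos 3.3761° = 2.5e-06 × 111699 × 0.9983 ≈ 0.278763 m.
The two errors are perpendicular, so the maximum displacement is √(0.279247² + 0.278763²) ≈ 0.394573 m.

0.395 m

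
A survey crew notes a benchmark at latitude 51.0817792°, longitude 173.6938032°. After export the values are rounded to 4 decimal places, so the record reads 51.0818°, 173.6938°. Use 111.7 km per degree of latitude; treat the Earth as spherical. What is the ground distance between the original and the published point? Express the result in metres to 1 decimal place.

2.3 metres

The latitude changed by -0.0000208° and the longitude by +0.0000032°.
N–S: -0.0000208° × 111700 m/° = -2.32336 m.
E–W at 51.0818°: 0.0000032° × 111700 × cos 51.0818° = 0.0000032 × 111700 × 0.6282 ≈ 0.224547 m.
Combined displacement = (2.32336² + 0.224547²)^½ ≈ 2.33419 m.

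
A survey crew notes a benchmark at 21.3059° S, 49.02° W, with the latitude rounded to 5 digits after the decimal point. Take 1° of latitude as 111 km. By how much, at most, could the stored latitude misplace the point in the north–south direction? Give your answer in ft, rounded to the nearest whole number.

Rounding to 5 decimal places leaves the latitude within ±5e-06° of the true value.
Along the meridian that is 5e-06° × 111000 m/° = 0.555 m.
In feet: 0.555 m ÷ 0.3048 ≈ 1.8209 ft.

2 ft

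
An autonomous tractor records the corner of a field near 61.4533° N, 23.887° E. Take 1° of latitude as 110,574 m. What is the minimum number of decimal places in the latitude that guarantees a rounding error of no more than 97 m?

3 decimal places

One degree of latitude covers 110574 m.
N decimal places → at most half a unit in the last place, 0.5 × 10⁻ᴺ° = 110574/2 × 10⁻ᴺ m.
Need 0.5 × 110574 × 10⁻ᴺ ≤ 97 → 10⁻ᴺ ≤ 1.754e-03, so N ≥ 2.76.
At 2 places the error can reach 553 m, but 3 places keeps it to 55.3 m.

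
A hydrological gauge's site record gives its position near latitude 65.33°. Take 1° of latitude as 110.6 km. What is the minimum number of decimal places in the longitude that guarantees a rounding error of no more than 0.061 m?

At 65.33° one degree of longitude covers 110600 × cos 65.33° ≈ 110600 × 0.4174 ≈ 46163.5 m.
Rounding to N decimal places gives at most 0.5 × 10⁻ᴺ degrees of error, i.e. 0.5 × 10⁻ᴺ × 46163.5 m.
Setting 23081.7 × 10⁻ᴺ ≤ 0.061 gives 10ᴺ ≥ 3.784e+05, i.e. N ≥ 5.58.
At 5 places the error can reach 0.231 m, but 6 places keeps it to 0.0231 m.

6 decimal places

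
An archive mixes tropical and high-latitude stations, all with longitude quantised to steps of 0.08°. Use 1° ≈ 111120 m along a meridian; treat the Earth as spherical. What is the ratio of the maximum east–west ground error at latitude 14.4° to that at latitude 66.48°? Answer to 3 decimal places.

With a 0.08° grid the true value lies within half a step, ±0.08°/2 = ±0.04°, of the stored one.
At 14.4°: 0.04° × 111120 × cos 14.4° = 0.04 × 111120 × 0.9686 ≈ 4305.2 m.
Error at 66.48° = 0.04° × 111120 × cos 66.48° ≈ 4444.8 × 0.3991 = 1773.8 m.
Ratio: 4305.2 / 1773.8 = cos 14.4° / cos 66.48° ≈ 2.4271.

2.427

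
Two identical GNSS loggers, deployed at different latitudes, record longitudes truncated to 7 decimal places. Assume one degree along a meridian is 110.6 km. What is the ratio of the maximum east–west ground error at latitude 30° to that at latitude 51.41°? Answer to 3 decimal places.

1.388

Truncating at 7 decimal places can drop up to a full unit in the last place, so the longitude may be off by as much as 1e-07°.
Error at 30° = 1e-07° × 110600 × cos 30° ≈ 0.01106 × 0.8660 = 0.0095782 m.
At 51.41°: 1e-07° × 110600 × cos 51.41° = 1e-07 × 110600 × 0.6237 ≈ 0.0068986 m.
The ratio reduces to cos 30° / cos 51.41° = 0.8660/0.6237 ≈ 1.3884.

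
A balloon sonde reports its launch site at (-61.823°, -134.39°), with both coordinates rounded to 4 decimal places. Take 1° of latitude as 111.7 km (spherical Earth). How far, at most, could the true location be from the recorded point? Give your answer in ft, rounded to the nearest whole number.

Rounding to 4 decimal places leaves each coordinate within ±5e-05° of the true value.
Latitude error → 5e-05 × 111700 = 5.585 m along the meridian.
Longitude error → 5e-05 × 111700 × cos 61.823° = 5e-05 × 111700 × 0.4722 ≈ 2.63722 m.
Worst case both components are at the extreme and orthogonal: √(5.585² + 2.63722²) ≈ 6.17634 m.
In feet: 6.17634 m ÷ 0.3048 ≈ 20.264 ft.

20 ft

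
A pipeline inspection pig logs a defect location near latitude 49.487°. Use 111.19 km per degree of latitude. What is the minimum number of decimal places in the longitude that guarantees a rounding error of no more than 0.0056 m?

At 49.487° one degree of longitude covers 111190 × cos 49.487° ≈ 111190 × 0.6496 ≈ 72231.3 m.
N decimal places → at most half a unit in the last place, 0.5 × 10⁻ᴺ° = 72231.3/2 × 10⁻ᴺ m.
Setting 36115.7 × 10⁻ᴺ ≤ 0.0056 gives 10ᴺ ≥ 6.449e+06, i.e. N ≥ 6.81.
At 6 places the error can reach 0.0361 m, but 7 places keeps it to 0.00361 m.

7 decimal places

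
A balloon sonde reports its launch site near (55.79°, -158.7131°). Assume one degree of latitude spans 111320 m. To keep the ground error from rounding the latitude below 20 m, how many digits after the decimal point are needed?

One degree of latitude covers 111320 m.
With N decimal places the half-ulp bound is 0.5·10⁻ᴺ°, or 0.5·10⁻ᴺ × 111320 m on the ground.
Setting 55660 × 10⁻ᴺ ≤ 20 gives 10ᴺ ≥ 2783, i.e. N ≥ 3.44.
N = 3 would give 55.7 m (too coarse); N = 4 gives 5.57 m ≤ 20 m.

4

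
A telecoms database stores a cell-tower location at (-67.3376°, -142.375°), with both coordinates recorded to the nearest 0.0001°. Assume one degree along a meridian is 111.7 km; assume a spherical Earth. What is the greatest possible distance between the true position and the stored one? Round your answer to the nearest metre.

Rounding to 4 decimal places leaves each coordinate within ±5e-05° of the true value.
N–S: 5e-05° × 111700 m/° = 5.585 m.
E–W at 67.3376°: 5e-05° × 111700 × cos 67.3376° = 5e-05 × 111700 × 0.3853 ≈ 2.1519 m.
Worst case both components are at the extreme and orthogonal: √(5.585² + 2.1519²) ≈ 5.98522 m.

6 metres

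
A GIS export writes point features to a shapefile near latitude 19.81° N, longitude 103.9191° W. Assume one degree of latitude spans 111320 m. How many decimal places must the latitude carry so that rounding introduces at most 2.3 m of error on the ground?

One degree of latitude covers 111320 m.
N decimal places → at most half a unit in the last place, 0.5 × 10⁻ᴺ° = 111320/2 × 10⁻ᴺ m.
Setting 55660 × 10⁻ᴺ ≤ 2.3 gives 10ᴺ ≥ 2.42e+04, i.e. N ≥ 4.38.
At 4 places the error can reach 5.57 m, but 5 places keeps it to 0.557 m.

5 decimal places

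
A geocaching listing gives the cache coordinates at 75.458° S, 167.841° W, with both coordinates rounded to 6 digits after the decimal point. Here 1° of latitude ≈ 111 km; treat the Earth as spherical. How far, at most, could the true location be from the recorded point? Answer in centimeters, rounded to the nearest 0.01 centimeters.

5.72 centimeters

Rounding to 6 decimal places leaves each coordinate within ±5e-07° of the true value.
Latitude error → 5e-07 × 111000 = 0.0555 m along the meridian.
Longitude error → 5e-07 × 111000 × cos 75.458° = 5e-07 × 111000 × 0.2511 ≈ 0.0139355 m.
Worst case both components are at the extreme and orthogonal: √(0.0555² + 0.0139355²) ≈ 0.0572228 m.
That is 0.0572228 m = 5.7223 cm.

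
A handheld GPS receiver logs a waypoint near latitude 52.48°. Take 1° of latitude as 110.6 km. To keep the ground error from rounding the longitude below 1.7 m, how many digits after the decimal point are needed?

5 decimal places

At 52.48° one degree of longitude covers 110600 × cos 52.48° ≈ 110600 × 0.6090 ≈ 67359.6 m.
N decimal places → at most half a unit in the last place, 0.5 × 10⁻ᴺ° = 67359.6/2 × 10⁻ᴺ m.
Setting 33679.8 × 10⁻ᴺ ≤ 1.7 gives 10ᴺ ≥ 1.981e+04, i.e. N ≥ 4.30.
At 4 places the error can reach 3.37 m, but 5 places keeps it to 0.337 m.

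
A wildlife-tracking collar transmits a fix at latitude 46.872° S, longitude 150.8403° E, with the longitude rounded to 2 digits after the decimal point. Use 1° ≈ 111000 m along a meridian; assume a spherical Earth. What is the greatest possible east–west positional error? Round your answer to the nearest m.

Rounding to 2 decimal places leaves the longitude within ±0.005° of the true value.
One degree of longitude at 46.872° is 111000 × cos 46.872° ≈ 111000 × 0.6836 = 75883 m.
East–west error: 0.005° × 75883 m/° ≈ 379.415 m.

379 m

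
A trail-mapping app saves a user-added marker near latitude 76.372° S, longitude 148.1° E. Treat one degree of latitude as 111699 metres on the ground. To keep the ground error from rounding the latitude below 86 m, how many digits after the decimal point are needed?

One degree of latitude covers 111699 m.
With N decimal places the half-ulp bound is 0.5·10⁻ᴺ°, or 0.5·10⁻ᴺ × 111699 m on the ground.
Setting 55849.5 × 10⁻ᴺ ≤ 86 gives 10ᴺ ≥ 649.4, i.e. N ≥ 2.81.
At 2 places the error can reach 558 m, but 3 places keeps it to 55.8 m.

3 decimal places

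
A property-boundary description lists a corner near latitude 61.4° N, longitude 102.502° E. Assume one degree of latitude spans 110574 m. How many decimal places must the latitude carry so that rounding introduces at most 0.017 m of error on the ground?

7 decimal places

One degree of latitude covers 110574 m.
With N decimal places the half-ulp bound is 0.5·10⁻ᴺ°, or 0.5·10⁻ᴺ × 110574 m on the ground.
Setting 55287 × 10⁻ᴺ ≤ 0.017 gives 10ᴺ ≥ 3.252e+06, i.e. N ≥ 6.51.
N = 6 would give 0.0553 m (too coarse); N = 7 gives 0.00553 m ≤ 0.017 m.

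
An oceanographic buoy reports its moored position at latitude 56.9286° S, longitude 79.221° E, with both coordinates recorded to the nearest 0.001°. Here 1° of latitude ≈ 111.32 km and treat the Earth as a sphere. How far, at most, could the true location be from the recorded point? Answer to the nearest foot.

208 feet

Rounding to 3 decimal places leaves each coordinate within ±0.0005° of the true value.
N–S: 0.0005° × 111320 m/° = 55.66 m.
Longitude error → 0.0005 × 111320 × cos 56.9286° = 0.0005 × 111320 × 0.5457 ≈ 30.3728 m.
The two errors are perpendicular, so the maximum displacement is √(55.66² + 30.3728²) ≈ 63.4077 m.
Converting: 63.4077 m × 3.2808 ft/m ≈ 208.03 ft.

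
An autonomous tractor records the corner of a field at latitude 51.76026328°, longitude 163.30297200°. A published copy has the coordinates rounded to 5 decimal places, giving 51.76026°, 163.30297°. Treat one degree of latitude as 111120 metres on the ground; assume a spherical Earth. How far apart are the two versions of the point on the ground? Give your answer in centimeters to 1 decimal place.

39.0 centimeters

The latitude changed by +0.00000328° and the longitude by +0.00000200°.
N–S: 0.00000328° × 111120 m/° = 0.364474 m.
E–W at 51.7603°: 0.00000200° × 111120 × cos 51.7603° = 0.00000200 × 111120 × 0.6190 ≈ 0.137556 m.
Distance: √(0.364474² + 0.137556²) ≈ 0.389567 m.
That is 0.389567 m = 38.957 cm.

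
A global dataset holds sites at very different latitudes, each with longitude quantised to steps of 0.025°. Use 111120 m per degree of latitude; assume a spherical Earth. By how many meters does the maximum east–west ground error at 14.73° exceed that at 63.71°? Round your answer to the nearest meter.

With a 0.025° grid the true value lies within half a step, ±0.025°/2 = ±0.0125°, of the stored one.
At 14.73°: 0.0125° × 111120 × cos 14.73° = 0.0125 × 111120 × 0.9671 ≈ 1343.4 m.
Error at 63.71° = 0.0125° × 111120 × cos 63.71° ≈ 1389 × 0.4429 = 615.21 m.
Difference: 1343.4 − 615.21 = 728.14 m.

728 meters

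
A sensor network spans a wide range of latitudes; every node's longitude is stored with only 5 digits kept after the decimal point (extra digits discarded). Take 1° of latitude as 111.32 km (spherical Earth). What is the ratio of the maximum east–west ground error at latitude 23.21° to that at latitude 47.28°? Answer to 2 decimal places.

1.35

Truncating at 5 decimal places can drop up to a full unit in the last place, so the longitude may be off by as much as 1e-05°.
Error at 23.21° = 1e-05° × 111320 × cos 23.21° ≈ 1.1132 × 0.9191 = 1.0231 m.
Error at 47.28° = 1e-05° × 111320 × cos 47.28° ≈ 1.1132 × 0.6784 = 0.75521 m.
Ratio: 1.0231 / 0.75521 = cos 23.21° / cos 47.28° ≈ 1.3547.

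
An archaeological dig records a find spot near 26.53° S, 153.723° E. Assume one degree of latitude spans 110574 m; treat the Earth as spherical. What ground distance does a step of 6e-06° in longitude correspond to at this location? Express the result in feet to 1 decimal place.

One degree of longitude here spans 110574 × cos 26.53° = 110574 × 0.8947 ≈ 98930.6 m; 6e-06° of that is 0.593584 m.
Converting: 0.593584 m × 3.2808 ft/m ≈ 1.9475 ft.

1.9 feet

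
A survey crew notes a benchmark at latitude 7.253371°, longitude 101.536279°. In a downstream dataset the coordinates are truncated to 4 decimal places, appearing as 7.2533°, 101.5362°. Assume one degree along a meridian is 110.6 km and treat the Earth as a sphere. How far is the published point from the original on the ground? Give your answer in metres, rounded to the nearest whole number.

12 metres

Δlat = 7.253371 − 7.2533 = +0.000071°; Δlon = 101.536279 − 101.5362 = +0.000079°.
N–S: 0.000071° × 110600 m/° = 7.8526 m.
East–west at this latitude: 0.000079° × 110600 × cos 7.2533° ≈ 0.000079 × 109715 = 8.66748 m.
Distance: √(7.8526² + 8.66748²) ≈ 11.6957 m.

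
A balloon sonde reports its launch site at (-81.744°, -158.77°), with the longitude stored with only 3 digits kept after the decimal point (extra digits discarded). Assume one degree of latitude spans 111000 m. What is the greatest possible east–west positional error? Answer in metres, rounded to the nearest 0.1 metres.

Truncating at 3 decimal places can drop up to a full unit in the last place, so the longitude may be off by as much as 0.001°.
Parallels shrink by cos φ, so at 81.744° a degree of longitude is 111000 × 0.1436 ≈ 15939.2 m.
East–west error: 0.001° × 15939.2 m/° ≈ 15.9392 m.

15.9 metres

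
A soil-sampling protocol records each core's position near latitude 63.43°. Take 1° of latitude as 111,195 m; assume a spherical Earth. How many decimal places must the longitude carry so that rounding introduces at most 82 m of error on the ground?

3

At 63.43° one degree of longitude covers 111195 × cos 63.43° ≈ 111195 × 0.4473 ≈ 49736.5 m.
N decimal places → at most half a unit in the last place, 0.5 × 10⁻ᴺ° = 49736.5/2 × 10⁻ᴺ m.
Need 0.5 × 49736.5 × 10⁻ᴺ ≤ 82 → 10⁻ᴺ ≤ 3.297e-03, so N ≥ 2.48.
So 3 decimal places suffice (24.9 m); 2 would allow up to 249 m.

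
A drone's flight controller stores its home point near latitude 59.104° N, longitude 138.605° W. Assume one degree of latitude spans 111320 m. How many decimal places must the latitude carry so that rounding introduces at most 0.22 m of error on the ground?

6 decimal places

One degree of latitude covers 111320 m.
With N decimal places the half-ulp bound is 0.5·10⁻ᴺ°, or 0.5·10⁻ᴺ × 111320 m on the ground.
Need 0.5 × 111320 × 10⁻ᴺ ≤ 0.22 → 10⁻ᴺ ≤ 3.953e-06, so N ≥ 5.40.
At 5 places the error can reach 0.557 m, but 6 places keeps it to 0.0557 m.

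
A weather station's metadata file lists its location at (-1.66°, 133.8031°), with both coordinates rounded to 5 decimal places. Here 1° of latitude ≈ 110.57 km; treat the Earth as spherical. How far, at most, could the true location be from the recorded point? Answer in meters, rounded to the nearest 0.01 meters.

Rounding to 5 decimal places leaves each coordinate within ±5e-06° of the true value.
N–S: 5e-06° × 110570 m/° = 0.55285 m.
Longitude error → 5e-06 × 110570 × cos 1.66° = 5e-06 × 110570 × 0.9996 ≈ 0.552618 m.
Worst case both components are at the extreme and orthogonal: √(0.55285² + 0.552618²) ≈ 0.781684 m.

0.78 meters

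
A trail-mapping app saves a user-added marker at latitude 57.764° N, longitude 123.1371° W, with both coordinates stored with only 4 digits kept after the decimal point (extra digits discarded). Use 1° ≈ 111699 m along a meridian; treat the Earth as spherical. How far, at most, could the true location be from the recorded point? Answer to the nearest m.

13 m

Truncating at 4 decimal places can drop up to a full unit in the last place, so each coordinate may be off by as much as 0.0001°.
Latitude error → 0.0001 × 111699 = 11.1699 m along the meridian.
East–west component at 57.764°: 0.0001° × 111699 × cos 57.764° ≈ 0.0001 × 59581.1 ≈ 5.95811 m.
Combining orthogonally: (11.1699² + 5.95811²)^½ ≈ 12.6596 m.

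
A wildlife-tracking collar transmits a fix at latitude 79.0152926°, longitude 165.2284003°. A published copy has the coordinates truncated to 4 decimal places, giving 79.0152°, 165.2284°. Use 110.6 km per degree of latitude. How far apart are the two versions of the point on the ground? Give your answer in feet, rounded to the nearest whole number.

34 feet

Δlat = 79.0152926 − 79.0152 = +0.0000926°; Δlon = 165.2284003 − 165.2284 = +0.0000003°.
North–south shift: 0.0000926 × 110600 = 10.2416 m.
East–west at this latitude: 0.0000003° × 110600 × cos 79.0152° ≈ 0.0000003 × 21074.7 = 0.0063224 m.
Combined displacement = (10.2416² + 0.0063224²)^½ ≈ 10.2416 m.
In feet: 10.2416 m ÷ 0.3048 ≈ 33.601 ft.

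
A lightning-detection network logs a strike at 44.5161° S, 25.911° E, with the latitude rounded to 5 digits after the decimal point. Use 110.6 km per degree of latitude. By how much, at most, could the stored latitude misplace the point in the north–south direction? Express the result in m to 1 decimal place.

Rounding to 5 decimal places leaves the latitude within ±5e-06° of the true value.
So the N–S error is at most 5e-06 × 110600 = 0.553 m.

0.6 m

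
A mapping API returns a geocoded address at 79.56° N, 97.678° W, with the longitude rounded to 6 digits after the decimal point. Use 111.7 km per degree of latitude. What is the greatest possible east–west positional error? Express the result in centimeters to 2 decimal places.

1.01 centimeters

Rounding to 6 decimal places leaves the longitude within ±5e-07° of the true value.
At latitude 79.56° a degree of longitude spans 111700 m × cos 79.56° = 111700 × 0.1812 ≈ 20240.7 m.
East–west error: 5e-07° × 20240.7 m/° ≈ 0.0101203 m.
That is 0.0101203 m = 1.012 cm.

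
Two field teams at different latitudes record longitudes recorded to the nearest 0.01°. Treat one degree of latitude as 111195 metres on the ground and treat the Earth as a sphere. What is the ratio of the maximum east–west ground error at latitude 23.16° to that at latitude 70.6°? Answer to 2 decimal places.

2.77

Rounding to 2 decimal places leaves the longitude within ±0.005° of the true value.
Error at 23.16° = 0.005° × 111195 × cos 23.16° ≈ 555.98 × 0.9194 = 511.17 m.
At 70.6°: 0.005° × 111195 × cos 70.6° = 0.005 × 111195 × 0.3322 ≈ 184.67 m.
The ratio reduces to cos 23.16° / cos 70.6° = 0.9194/0.3322 ≈ 2.7680.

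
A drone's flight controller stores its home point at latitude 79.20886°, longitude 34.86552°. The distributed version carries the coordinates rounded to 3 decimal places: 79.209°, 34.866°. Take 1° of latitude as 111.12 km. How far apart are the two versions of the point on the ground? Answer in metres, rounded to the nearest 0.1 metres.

The latitude changed by -0.00014° and the longitude by -0.00048°.
N–S: -0.00014° × 111120 m/° = -15.5568 m.
East–west at this latitude: -0.00048° × 111120 × cos 79.209° ≈ -0.00048 × 20804.7 = -9.98624 m.
Hypotenuse of the two orthogonal shifts: √(15.5568² + 9.98624²) = 18.4862 m.

18.5 metres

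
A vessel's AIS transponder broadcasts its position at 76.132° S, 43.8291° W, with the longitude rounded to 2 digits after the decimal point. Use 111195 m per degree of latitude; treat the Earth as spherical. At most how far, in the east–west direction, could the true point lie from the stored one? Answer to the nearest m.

Rounding to 2 decimal places leaves the longitude within ±0.005° of the true value.
At latitude 76.132° a degree of longitude spans 111195 m × cos 76.132° = 111195 × 0.2397 ≈ 26651.9 m.
Maximum E–W displacement: 0.005 × 26651.9 = 133.259 m.

133 m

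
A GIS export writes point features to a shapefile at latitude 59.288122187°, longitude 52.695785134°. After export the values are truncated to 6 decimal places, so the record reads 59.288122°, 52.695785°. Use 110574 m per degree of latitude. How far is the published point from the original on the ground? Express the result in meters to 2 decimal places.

0.02 meters

The latitude changed by +0.000000187° and the longitude by +0.000000134°.
N–S: 0.000000187° × 110574 m/° = 0.0206773 m.
East–west at this latitude: 0.000000134° × 110574 × cos 59.2881° ≈ 0.000000134 × 56472.5 = 0.00756731 m.
Distance: √(0.0206773² + 0.00756731²) ≈ 0.0220185 m.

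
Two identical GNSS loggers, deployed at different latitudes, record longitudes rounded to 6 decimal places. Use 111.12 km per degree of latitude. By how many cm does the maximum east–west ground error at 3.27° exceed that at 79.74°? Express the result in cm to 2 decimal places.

4.56 cm

Rounding to 6 decimal places leaves the longitude within ±5e-07° of the true value.
Error at 3.27° = 5e-07° × 111120 × cos 3.27° ≈ 0.05556 × 0.9984 = 0.05547 m.
At 79.74°: 5e-07° × 111120 × cos 79.74° = 5e-07 × 111120 × 0.1781 ≈ 0.0098961 m.
So the lower-latitude error exceeds the higher by 0.05547 − 0.0098961 = 0.045573 m.
That is 0.0455735 m = 4.5573 cm.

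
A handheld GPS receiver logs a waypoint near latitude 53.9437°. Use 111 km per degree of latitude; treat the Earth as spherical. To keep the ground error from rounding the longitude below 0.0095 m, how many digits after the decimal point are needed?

At 53.9437° one degree of longitude covers 111000 × cos 53.9437° ≈ 111000 × 0.5886 ≈ 65332.4 m.
Rounding to N decimal places gives at most 0.5 × 10⁻ᴺ degrees of error, i.e. 0.5 × 10⁻ᴺ × 65332.4 m.
Need 0.5 × 65332.4 × 10⁻ᴺ ≤ 0.0095 → 10⁻ᴺ ≤ 2.908e-07, so N ≥ 6.54.
So 7 decimal places suffice (0.00327 m); 6 would allow up to 0.0327 m.

7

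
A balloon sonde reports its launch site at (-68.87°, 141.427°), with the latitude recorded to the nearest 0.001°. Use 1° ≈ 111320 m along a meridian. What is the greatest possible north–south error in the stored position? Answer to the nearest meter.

56 meters

Rounding to 3 decimal places leaves the latitude within ±0.0005° of the true value.
Along the meridian that is 0.0005° × 111320 m/° = 55.66 m.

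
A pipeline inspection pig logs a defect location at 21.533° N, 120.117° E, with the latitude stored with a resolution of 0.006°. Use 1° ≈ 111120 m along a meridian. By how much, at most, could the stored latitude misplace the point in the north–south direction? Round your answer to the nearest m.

333 m

With a 0.006° grid the true value lies within half a step, ±0.006°/2 = ±0.003°, of the stored one.
Along the meridian that is 0.003° × 111120 m/° = 333.36 m.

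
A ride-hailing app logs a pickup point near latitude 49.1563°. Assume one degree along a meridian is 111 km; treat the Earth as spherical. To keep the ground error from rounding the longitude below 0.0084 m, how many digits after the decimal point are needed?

7 decimal places

At 49.1563° one degree of longitude covers 111000 × cos 49.1563° ≈ 111000 × 0.6540 ≈ 72593.8 m.
N decimal places → at most half a unit in the last place, 0.5 × 10⁻ᴺ° = 72593.8/2 × 10⁻ᴺ m.
Need 0.5 × 72593.8 × 10⁻ᴺ ≤ 0.0084 → 10⁻ᴺ ≤ 2.314e-07, so N ≥ 6.64.
N = 6 would give 0.0363 m (too coarse); N = 7 gives 0.00363 m ≤ 0.0084 m.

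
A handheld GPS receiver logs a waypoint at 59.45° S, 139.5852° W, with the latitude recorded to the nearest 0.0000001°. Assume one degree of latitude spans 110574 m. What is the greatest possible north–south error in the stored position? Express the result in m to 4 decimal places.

0.0055 m

Rounding to 7 decimal places leaves the latitude within ±5e-08° of the true value.
North–south distance: 5e-08° × 110574 m/° = 0.0055287 m.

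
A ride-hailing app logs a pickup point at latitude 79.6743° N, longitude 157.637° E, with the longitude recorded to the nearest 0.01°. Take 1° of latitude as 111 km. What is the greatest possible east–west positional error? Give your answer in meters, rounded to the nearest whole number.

99 meters

Rounding to 2 decimal places leaves the longitude within ±0.005° of the true value.
Parallels shrink by cos φ, so at 79.6743° a degree of longitude is 111000 × 0.1792 ≈ 19896 m.
Maximum E–W displacement: 0.005 × 19896 = 99.4802 m.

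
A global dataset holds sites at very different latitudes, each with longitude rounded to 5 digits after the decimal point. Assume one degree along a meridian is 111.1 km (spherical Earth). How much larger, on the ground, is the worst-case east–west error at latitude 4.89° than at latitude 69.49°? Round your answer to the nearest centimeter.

Rounding to 5 decimal places leaves the longitude within ±5e-06° of the true value.
Error at 4.89° = 5e-06° × 111100 × cos 4.89° ≈ 0.5555 × 0.9964 = 0.55348 m.
Error at 69.49° = 5e-06° × 111100 × cos 69.49° ≈ 0.5555 × 0.3504 = 0.19463 m.
So the lower-latitude error exceeds the higher by 0.55348 − 0.19463 = 0.35885 m.
That is 0.358847 m = 35.885 cm.

36 centimeters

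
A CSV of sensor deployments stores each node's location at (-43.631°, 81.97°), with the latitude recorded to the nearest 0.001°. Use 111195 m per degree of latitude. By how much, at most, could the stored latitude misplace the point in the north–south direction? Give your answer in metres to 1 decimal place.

55.6 metres

Rounding to 3 decimal places leaves the latitude within ±0.0005° of the true value.
North–south distance: 0.0005° × 111195 m/° = 55.5975 m.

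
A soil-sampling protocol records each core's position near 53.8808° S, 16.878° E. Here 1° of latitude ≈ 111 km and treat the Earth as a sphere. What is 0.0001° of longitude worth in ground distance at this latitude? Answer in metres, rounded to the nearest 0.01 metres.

0.0001° of longitude at 53.8808° is 0.0001 × 111000 × cos 53.8808° ≈ 0.0001 × 65430.8 = 6.54308 m.

6.54 metres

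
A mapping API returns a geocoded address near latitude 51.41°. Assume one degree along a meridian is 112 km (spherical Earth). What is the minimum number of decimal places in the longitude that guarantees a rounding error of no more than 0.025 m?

7 decimal places

At 51.41° one degree of longitude covers 112000 × cos 51.41° ≈ 112000 × 0.6237 ≈ 69859.2 m.
Rounding to N decimal places gives at most 0.5 × 10⁻ᴺ degrees of error, i.e. 0.5 × 10⁻ᴺ × 69859.2 m.
Need 0.5 × 69859.2 × 10⁻ᴺ ≤ 0.025 → 10⁻ᴺ ≤ 7.157e-07, so N ≥ 6.15.
N = 6 would give 0.0349 m (too coarse); N = 7 gives 0.00349 m ≤ 0.025 m.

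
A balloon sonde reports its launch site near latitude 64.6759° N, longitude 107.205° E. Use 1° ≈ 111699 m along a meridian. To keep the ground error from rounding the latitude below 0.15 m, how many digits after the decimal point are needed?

6 decimal places

One degree of latitude covers 111699 m.
Rounding to N decimal places gives at most 0.5 × 10⁻ᴺ degrees of error, i.e. 0.5 × 10⁻ᴺ × 111699 m.
Setting 55849.5 × 10⁻ᴺ ≤ 0.15 gives 10ᴺ ≥ 3.723e+05, i.e. N ≥ 5.57.
So 6 decimal places suffice (0.0558 m); 5 would allow up to 0.558 m.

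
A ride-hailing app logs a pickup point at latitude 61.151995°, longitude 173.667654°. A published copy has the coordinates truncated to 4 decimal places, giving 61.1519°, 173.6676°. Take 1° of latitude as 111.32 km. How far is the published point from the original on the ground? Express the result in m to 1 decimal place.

11.0 m

Δlat = 61.151995 − 61.1519 = +0.000095°; Δlon = 173.667654 − 173.6676 = +0.000054°.
North–south shift: 0.000095 × 111320 = 10.5754 m.
East–west at this latitude: 0.000054° × 111320 × cos 61.1519° ≈ 0.000054 × 53710.7 = 2.90038 m.
Distance: √(10.5754² + 2.90038²) ≈ 10.9659 m.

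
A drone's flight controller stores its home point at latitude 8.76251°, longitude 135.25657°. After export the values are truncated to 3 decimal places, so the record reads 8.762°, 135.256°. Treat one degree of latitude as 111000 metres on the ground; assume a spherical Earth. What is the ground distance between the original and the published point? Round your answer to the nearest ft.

Δlat = 8.76251 − 8.762 = +0.00051°; Δlon = 135.25657 − 135.256 = +0.00057°.
N–S: 0.00051° × 111000 m/° = 56.61 m.
E–W at 8.762°: 0.00057° × 111000 × cos 8.762° = 0.00057 × 111000 × 0.9883 ≈ 62.5316 m.
Hypotenuse of the two orthogonal shifts: √(56.61² + 62.5316²) = 84.3498 m.
In feet: 84.3498 m ÷ 0.3048 ≈ 276.74 ft.

277 ft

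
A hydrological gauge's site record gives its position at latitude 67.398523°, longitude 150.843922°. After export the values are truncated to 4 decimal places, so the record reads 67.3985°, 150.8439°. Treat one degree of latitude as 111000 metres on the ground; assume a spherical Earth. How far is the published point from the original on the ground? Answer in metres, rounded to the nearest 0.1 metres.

The latitude changed by +0.000023° and the longitude by +0.000022°.
N–S: 0.000023° × 111000 m/° = 2.553 m.
E–W at 67.3985°: 0.000022° × 111000 × cos 67.3985° = 0.000022 × 111000 × 0.3843 ≈ 0.938508 m.
Distance: √(2.553² + 0.938508²) ≈ 2.72004 m.

2.7 metres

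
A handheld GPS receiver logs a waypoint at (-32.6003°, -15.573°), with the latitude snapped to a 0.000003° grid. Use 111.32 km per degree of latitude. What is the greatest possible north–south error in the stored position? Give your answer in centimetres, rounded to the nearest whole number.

With a 0.000003° grid the true value lies within half a step, ±0.000003°/2 = ±1.5e-06°, of the stored one.
Along the meridian that is 1.5e-06° × 111320 m/° = 0.16698 m.
That is 0.16698 m = 16.698 cm.

17 centimetres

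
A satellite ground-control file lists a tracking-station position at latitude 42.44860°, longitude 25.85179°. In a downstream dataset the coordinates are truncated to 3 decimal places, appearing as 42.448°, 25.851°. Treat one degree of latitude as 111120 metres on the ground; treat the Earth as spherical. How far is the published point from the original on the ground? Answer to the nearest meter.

Δlat = 42.44860 − 42.448 = +0.00060°; Δlon = 25.85179 − 25.851 = +0.00079°.
N–S: 0.00060° × 111120 m/° = 66.672 m.
E–W at 42.448°: 0.00079° × 111120 × cos 42.448° = 0.00079 × 111120 × 0.7379 ≈ 64.7755 m.
Combined displacement = (66.672² + 64.7755²)^½ ≈ 92.9571 m.

93 meters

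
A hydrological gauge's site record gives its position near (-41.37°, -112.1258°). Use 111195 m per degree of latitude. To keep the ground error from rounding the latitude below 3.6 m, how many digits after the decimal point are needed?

5 decimal places

One degree of latitude covers 111195 m.
With N decimal places the half-ulp bound is 0.5·10⁻ᴺ°, or 0.5·10⁻ᴺ × 111195 m on the ground.
Need 0.5 × 111195 × 10⁻ᴺ ≤ 3.6 → 10⁻ᴺ ≤ 6.475e-05, so N ≥ 4.19.
N = 4 would give 5.56 m (too coarse); N = 5 gives 0.556 m ≤ 3.6 m.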